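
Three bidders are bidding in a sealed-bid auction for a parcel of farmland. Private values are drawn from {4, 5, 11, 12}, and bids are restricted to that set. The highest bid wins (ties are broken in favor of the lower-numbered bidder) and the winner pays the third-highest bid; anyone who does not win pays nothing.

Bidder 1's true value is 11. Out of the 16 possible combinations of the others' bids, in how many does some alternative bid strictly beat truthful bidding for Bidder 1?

Others bid (4, 12): truth gives 0; bid 12 gives 7 > 0. Violating.
Others bid (5, 12): truth gives 0; bid 12 gives 6 > 0. Violating.
Others bid (12, 4): truth gives 0; bid 12 gives 7 > 0. Violating.
Others bid (12, 5): truth gives 0; bid 12 gives 6 > 0. Violating.
Others bid (4, 4): truth gives 7; no alternative beats it.
Others bid (4, 5): truth gives 7; no alternative beats it.
(Checking all 16 profiles: 4 have a profitable deviation, 12 do not.)

4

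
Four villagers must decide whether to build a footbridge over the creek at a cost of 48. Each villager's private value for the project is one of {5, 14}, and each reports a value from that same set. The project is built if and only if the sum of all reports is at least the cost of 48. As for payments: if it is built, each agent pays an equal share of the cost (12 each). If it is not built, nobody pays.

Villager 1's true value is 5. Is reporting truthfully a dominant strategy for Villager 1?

Check each profile of the others' reports and compare truth against every alternative report.
Others report (14, 14, 14): truth gives 0, best alternative gives -7.
Others report (5, 5, 5): truth gives 0, best alternative gives 0.
Others report (5, 5, 14): truth gives 0, best alternative gives 0.
Others report (5, 14, 5): truth gives 0, best alternative gives 0.
Others report (5, 14, 14): truth gives 0, best alternative gives 0.
Others report (14, 5, 5): truth gives 0, best alternative gives 0.
(Remaining 2 profiles checked similarly; truth is weakly best in each.)
In every case the truthful report is at least as good as any alternative, so it is a dominant strategy.

Yes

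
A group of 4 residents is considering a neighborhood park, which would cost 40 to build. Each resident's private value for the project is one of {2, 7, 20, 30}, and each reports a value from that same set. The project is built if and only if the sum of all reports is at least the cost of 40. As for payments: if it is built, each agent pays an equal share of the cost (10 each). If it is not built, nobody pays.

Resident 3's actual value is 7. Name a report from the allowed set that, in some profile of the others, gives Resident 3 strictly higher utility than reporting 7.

2

Suppose Resident 1 reports 2, Resident 2 reports 2 and Resident 4 reports 30.
Report 7: project built, pays 10, utility 7 - 10 = -3.
Report 2: project not built, utility 0.
So reporting 2 beats truth here (0 > -3).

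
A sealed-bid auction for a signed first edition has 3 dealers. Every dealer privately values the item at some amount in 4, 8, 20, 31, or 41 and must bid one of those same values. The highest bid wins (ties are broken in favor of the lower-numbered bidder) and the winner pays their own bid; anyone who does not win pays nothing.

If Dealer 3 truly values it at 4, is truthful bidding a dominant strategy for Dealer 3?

Yes

Check each profile of the others' bids and compare truth against every alternative bid.
Others bid (4, 4): truth gives 0, best alternative gives -4.
Others bid (4, 8): truth gives 0, best alternative gives 0.
Others bid (4, 20): truth gives 0, best alternative gives 0.
Others bid (4, 31): truth gives 0, best alternative gives 0.
Others bid (4, 41): truth gives 0, best alternative gives 0.
Others bid (8, 4): truth gives 0, best alternative gives 0.
(Remaining 19 profiles checked similarly; truth is weakly best in each.)
In every case the truthful bid is at least as good as any alternative, so it is a dominant strategy.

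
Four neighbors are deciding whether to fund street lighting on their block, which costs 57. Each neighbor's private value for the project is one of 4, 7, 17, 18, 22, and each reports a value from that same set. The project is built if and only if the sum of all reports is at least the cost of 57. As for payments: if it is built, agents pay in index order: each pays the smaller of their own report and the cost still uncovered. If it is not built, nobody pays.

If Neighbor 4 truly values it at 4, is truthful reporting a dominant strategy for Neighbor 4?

Yes

Check each profile of the others' reports and compare truth against every alternative report.
Others report (7, 22, 22): truth gives 0, best alternative gives -2.
Others report (17, 17, 17): truth gives 0, best alternative gives -2.
Others report (22, 7, 22): truth gives 0, best alternative gives -2.
Others report (22, 22, 7): truth gives 0, best alternative gives -2.
Others report (17, 17, 18): truth gives 0, best alternative gives -1.
Others report (17, 18, 17): truth gives 0, best alternative gives -1.
(Remaining 119 profiles checked similarly; truth is weakly best in each.)
In every case the truthful report is at least as good as any alternative, so it is a dominant strategy.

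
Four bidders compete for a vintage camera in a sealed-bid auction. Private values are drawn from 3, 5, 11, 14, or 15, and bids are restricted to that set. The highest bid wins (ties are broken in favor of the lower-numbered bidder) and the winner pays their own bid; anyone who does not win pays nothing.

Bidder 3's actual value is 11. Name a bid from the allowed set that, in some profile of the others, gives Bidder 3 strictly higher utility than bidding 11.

Suppose Bidder 1 bids 3, Bidder 2 bids 3 and Bidder 4 bids 3.
Bid 11: wins, pays 11, utility 11 - 11 = 0.
Bid 5: wins, pays 5, utility 11 - 5 = 6.
So bidding 5 beats truth here (6 > 0).

5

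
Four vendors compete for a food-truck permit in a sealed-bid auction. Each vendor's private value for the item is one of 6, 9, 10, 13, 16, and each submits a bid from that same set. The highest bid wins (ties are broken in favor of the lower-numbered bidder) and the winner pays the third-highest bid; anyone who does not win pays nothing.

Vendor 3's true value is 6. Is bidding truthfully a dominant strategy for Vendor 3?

Check each profile of the others' bids and compare truth against every alternative bid.
Others bid (6, 6, 6): truth gives 0, best alternative gives 0.
Others bid (6, 6, 9): truth gives 0, best alternative gives 0.
Others bid (6, 6, 10): truth gives 0, best alternative gives 0.
Others bid (6, 6, 13): truth gives 0, best alternative gives 0.
Others bid (6, 6, 16): truth gives 0, best alternative gives 0.
Others bid (6, 9, 6): truth gives 0, best alternative gives 0.
(Remaining 119 profiles checked similarly; truth is weakly best in each.)
In every case the truthful bid is at least as good as any alternative, so it is a dominant strategy.

Yes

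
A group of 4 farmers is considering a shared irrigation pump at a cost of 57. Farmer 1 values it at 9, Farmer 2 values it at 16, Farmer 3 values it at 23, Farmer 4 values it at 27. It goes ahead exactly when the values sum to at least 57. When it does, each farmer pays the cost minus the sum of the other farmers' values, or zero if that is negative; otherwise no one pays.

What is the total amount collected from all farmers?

Total value 75 ≥ cost 57, so it is built.
Farmer 1: others sum to 66; max(0, 57 - 66) = 0.
Farmer 2: others sum to 59; max(0, 57 - 59) = 0.
Farmer 3: others sum to 52; max(0, 57 - 52) = 5.
Farmer 4: others sum to 48; max(0, 57 - 48) = 9.
Total collected = 0 + 0 + 5 + 9 = 14.

14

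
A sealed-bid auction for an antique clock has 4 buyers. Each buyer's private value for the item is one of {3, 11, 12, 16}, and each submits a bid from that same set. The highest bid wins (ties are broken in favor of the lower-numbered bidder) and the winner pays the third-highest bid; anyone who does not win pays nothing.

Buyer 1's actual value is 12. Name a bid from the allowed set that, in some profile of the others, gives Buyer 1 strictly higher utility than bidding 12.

Suppose Buyer 2 bids 3, Buyer 3 bids 3 and Buyer 4 bids 16.
Bid 12: loses, pays 0, utility 0.
Bid 16: wins, pays 3, utility 12 - 3 = 9.
So bidding 16 beats truth here (9 > 0).

16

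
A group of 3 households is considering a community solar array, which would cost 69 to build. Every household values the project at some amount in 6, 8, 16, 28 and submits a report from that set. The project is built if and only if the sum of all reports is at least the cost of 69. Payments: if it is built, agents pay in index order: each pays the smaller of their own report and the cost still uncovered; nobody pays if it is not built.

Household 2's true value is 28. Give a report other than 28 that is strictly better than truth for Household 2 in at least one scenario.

16

Suppose Household 1 reports 28 and Household 3 reports 28.
Report 28: project built, pays 28, utility 28 - 28 = 0.
Report 16: project built, pays 16, utility 28 - 16 = 12.
So reporting 16 beats truth here (12 > 0).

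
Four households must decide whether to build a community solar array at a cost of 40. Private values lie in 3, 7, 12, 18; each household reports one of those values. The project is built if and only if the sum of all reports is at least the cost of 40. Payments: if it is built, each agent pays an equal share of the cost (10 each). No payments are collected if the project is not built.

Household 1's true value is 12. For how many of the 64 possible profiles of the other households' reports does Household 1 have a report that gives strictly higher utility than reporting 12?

Others report (3, 3, 18): truth gives 0; report 18 gives 2 > 0. Violating.
Others report (3, 7, 12): truth gives 0; report 18 gives 2 > 0. Violating.
Others report (3, 12, 7): truth gives 0; report 18 gives 2 > 0. Violating.
Others report (3, 12, 12): truth gives 0; report 18 gives 2 > 0. Violating.
Others report (3, 3, 3): truth gives 0; no alternative beats it.
Others report (3, 3, 7): truth gives 0; no alternative beats it.
(Checking all 64 profiles: 15 have a profitable deviation, 49 do not.)

15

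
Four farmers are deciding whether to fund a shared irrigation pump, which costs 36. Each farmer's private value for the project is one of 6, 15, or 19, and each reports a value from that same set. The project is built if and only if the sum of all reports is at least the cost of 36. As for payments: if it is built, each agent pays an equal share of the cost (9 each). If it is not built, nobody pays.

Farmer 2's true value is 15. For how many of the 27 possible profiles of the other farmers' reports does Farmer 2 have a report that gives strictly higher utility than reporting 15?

Others report (6, 6, 6): truth gives 0; report 19 gives 6 > 0. Violating.
Others report (6, 6, 15): truth gives 6; no alternative beats it.
Others report (6, 6, 19): truth gives 6; no alternative beats it.
(Checking all 27 profiles: 1 has a profitable deviation, 26 do not.)

1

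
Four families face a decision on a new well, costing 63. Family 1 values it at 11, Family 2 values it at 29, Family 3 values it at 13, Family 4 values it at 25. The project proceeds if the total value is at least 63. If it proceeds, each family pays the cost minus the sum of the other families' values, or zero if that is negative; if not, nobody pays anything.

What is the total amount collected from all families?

24

Total value 78 ≥ cost 63, so it is built.
Family 1: others sum to 67; max(0, 63 - 67) = 0.
Family 2: others sum to 49; max(0, 63 - 49) = 14.
Family 3: others sum to 65; max(0, 63 - 65) = 0.
Family 4: others sum to 53; max(0, 63 - 53) = 10.
Total collected = 0 + 14 + 0 + 10 = 24.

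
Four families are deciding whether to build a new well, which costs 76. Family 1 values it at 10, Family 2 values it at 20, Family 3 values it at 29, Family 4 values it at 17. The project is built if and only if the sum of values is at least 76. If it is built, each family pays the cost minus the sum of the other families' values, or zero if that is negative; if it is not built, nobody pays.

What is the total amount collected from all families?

76

Total value 76 ≥ cost 76, so it is built.
Family 1: others sum to 66; max(0, 76 - 66) = 10.
Family 2: others sum to 56; max(0, 76 - 56) = 20.
Family 3: others sum to 47; max(0, 76 - 47) = 29.
Family 4: others sum to 59; max(0, 76 - 59) = 17.
Total collected = 10 + 20 + 29 + 17 = 76.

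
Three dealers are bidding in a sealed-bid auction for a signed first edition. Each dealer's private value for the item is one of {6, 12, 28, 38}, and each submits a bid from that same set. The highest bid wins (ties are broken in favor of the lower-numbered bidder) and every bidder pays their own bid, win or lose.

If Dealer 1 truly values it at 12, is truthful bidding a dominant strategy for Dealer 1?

No

Consider the case where Dealer 2 bids 6 and Dealer 3 bids 6.
Truthful bid 12: wins, pays 12, utility 12 - 12 = 0.
Bid 6 instead: wins, pays 6, utility 12 - 6 = 6.
Since 6 > 0, bidding 6 is strictly better here, so truthful bidding is not dominant.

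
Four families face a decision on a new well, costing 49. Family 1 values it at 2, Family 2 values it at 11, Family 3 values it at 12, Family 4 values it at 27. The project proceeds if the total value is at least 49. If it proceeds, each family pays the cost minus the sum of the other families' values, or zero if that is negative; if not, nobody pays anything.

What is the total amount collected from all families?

Total value 52 ≥ cost 49, so it is built.
Family 1: others sum to 50; max(0, 49 - 50) = 0.
Family 2: others sum to 41; max(0, 49 - 41) = 8.
Family 3: others sum to 40; max(0, 49 - 40) = 9.
Family 4: others sum to 25; max(0, 49 - 25) = 24.
Total collected = 0 + 8 + 9 + 24 = 41.

41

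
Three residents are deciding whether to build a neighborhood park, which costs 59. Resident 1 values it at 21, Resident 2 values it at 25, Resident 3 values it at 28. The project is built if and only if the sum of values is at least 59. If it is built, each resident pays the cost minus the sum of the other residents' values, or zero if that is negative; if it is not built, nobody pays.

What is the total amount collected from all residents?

Total value 74 ≥ cost 59, so it is built.
Resident 1: others sum to 53; max(0, 59 - 53) = 6.
Resident 2: others sum to 49; max(0, 59 - 49) = 10.
Resident 3: others sum to 46; max(0, 59 - 46) = 13.
Total collected = 6 + 10 + 13 = 29.

29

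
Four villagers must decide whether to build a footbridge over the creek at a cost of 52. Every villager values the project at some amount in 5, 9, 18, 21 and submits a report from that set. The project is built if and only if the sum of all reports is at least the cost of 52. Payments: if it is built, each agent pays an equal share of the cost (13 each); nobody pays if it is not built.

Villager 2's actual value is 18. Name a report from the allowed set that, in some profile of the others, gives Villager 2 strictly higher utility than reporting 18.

21

Suppose Villager 1 reports 5, Villager 3 reports 5 and Villager 4 reports 21.
Report 18: project not built, utility 0.
Report 21: project built, pays 13, utility 18 - 13 = 5.
So reporting 21 beats truth here (5 > 0).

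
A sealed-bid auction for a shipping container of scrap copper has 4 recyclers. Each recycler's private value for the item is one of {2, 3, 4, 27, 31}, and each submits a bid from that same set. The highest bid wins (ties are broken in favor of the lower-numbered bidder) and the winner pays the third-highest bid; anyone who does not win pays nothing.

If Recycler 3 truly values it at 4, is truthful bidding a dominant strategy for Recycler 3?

No

Consider the case where Recycler 1 bids 2, Recycler 2 bids 2 and Recycler 4 bids 27.
Truthful bid 4: loses, pays 0, utility 0.
Bid 27 instead: wins, pays 2, utility 4 - 2 = 2.
Since 2 > 0, bidding 27 is strictly better here, so truthful bidding is not dominant.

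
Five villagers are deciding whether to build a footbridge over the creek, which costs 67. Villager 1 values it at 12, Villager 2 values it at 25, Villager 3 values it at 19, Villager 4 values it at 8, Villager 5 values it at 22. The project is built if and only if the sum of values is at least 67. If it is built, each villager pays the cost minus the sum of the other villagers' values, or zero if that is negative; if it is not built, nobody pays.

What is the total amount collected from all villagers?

9

Total value 86 ≥ cost 67, so it is built.
Villager 1: others sum to 74; max(0, 67 - 74) = 0.
Villager 2: others sum to 61; max(0, 67 - 61) = 6.
Villager 3: others sum to 67; max(0, 67 - 67) = 0.
Villager 4: others sum to 78; max(0, 67 - 78) = 0.
Villager 5: others sum to 64; max(0, 67 - 64) = 3.
Total collected = 0 + 6 + 0 + 0 + 3 = 9.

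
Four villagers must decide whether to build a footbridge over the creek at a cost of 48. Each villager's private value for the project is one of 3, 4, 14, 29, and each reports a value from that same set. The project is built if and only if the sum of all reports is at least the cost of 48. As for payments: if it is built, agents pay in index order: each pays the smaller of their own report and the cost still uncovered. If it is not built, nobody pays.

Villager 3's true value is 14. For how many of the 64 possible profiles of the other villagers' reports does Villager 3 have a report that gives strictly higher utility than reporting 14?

21

Others report (3, 14, 29): truth gives 0; report 3 gives 11 > 0. Violating.
Others report (3, 29, 14): truth gives 0; report 3 gives 11 > 0. Violating.
Others report (3, 29, 29): truth gives 0; report 3 gives 11 > 0. Violating.
Others report (4, 14, 29): truth gives 0; report 3 gives 11 > 0. Violating.
Others report (3, 3, 3): truth gives 0; no alternative beats it.
Others report (3, 3, 4): truth gives 0; no alternative beats it.
(Checking all 64 profiles: 21 have a profitable deviation, 43 do not.)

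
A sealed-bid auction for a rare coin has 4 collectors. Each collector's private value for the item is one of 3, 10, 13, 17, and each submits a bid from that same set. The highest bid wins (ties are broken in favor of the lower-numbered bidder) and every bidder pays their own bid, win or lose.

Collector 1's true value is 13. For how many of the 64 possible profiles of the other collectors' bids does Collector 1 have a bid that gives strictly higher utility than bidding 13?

Others bid (3, 3, 3): truth gives 0; bid 3 gives 10 > 0. Violating.
Others bid (3, 3, 10): truth gives 0; bid 10 gives 3 > 0. Violating.
Others bid (3, 3, 17): truth gives -13; bid 3 gives -3 > -13. Violating.
Others bid (3, 10, 3): truth gives 0; bid 10 gives 3 > 0. Violating.
Others bid (3, 3, 13): truth gives 0; no alternative beats it.
Others bid (3, 10, 13): truth gives 0; no alternative beats it.
(Checking all 64 profiles: 45 have a profitable deviation, 19 do not.)

45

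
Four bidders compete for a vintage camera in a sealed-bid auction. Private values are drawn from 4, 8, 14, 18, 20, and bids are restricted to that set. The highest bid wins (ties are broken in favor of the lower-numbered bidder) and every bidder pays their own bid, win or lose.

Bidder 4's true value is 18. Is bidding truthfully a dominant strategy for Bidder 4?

No

Consider the case where Bidder 1 bids 4, Bidder 2 bids 4 and Bidder 3 bids 4.
Truthful bid 18: wins, pays 18, utility 18 - 18 = 0.
Bid 8 instead: wins, pays 8, utility 18 - 8 = 10.
Since 10 > 0, bidding 8 is strictly better here, so truthful bidding is not dominant.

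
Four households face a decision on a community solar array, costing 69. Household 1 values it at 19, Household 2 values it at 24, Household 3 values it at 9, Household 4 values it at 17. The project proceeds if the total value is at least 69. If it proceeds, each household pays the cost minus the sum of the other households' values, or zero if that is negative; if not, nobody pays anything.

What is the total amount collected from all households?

Total value 69 ≥ cost 69, so it is built.
Household 1: others sum to 50; max(0, 69 - 50) = 19.
Household 2: others sum to 45; max(0, 69 - 45) = 24.
Household 3: others sum to 60; max(0, 69 - 60) = 9.
Household 4: others sum to 52; max(0, 69 - 52) = 17.
Total collected = 19 + 24 + 9 + 17 = 69.

69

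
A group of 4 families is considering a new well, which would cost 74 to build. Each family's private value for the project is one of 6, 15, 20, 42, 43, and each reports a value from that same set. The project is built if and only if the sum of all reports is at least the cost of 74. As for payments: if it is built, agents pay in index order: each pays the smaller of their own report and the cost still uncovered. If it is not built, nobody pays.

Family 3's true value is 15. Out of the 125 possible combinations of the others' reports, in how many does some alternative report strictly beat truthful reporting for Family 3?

Others report (6, 20, 42): truth gives 0; report 6 gives 9 > 0. Violating.
Others report (6, 20, 43): truth gives 0; report 6 gives 9 > 0. Violating.
Others report (6, 42, 20): truth gives 0; report 6 gives 9 > 0. Violating.
Others report (6, 42, 42): truth gives 0; report 6 gives 9 > 0. Violating.
Others report (6, 6, 6): truth gives 0; no alternative beats it.
Others report (6, 6, 15): truth gives 0; no alternative beats it.
(Checking all 125 profiles: 60 have a profitable deviation, 65 do not.)

60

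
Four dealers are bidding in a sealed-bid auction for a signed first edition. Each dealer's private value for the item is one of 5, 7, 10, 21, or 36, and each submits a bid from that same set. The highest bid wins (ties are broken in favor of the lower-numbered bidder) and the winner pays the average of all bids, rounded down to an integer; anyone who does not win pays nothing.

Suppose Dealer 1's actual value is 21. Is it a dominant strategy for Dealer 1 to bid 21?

No

Consider the case where Dealer 2 bids 5, Dealer 3 bids 5 and Dealer 4 bids 5.
Truthful bid 21: wins, pays 9, utility 21 - 9 = 12.
Bid 5 instead: wins, pays 5, utility 21 - 5 = 16.
Since 16 > 12, bidding 5 is strictly better here, so truthful bidding is not dominant.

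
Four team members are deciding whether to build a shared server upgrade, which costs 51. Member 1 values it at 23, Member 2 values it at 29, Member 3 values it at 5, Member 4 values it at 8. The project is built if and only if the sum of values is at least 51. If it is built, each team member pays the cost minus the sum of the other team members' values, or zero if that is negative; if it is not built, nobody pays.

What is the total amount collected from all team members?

24

Total value 65 ≥ cost 51, so it is built.
Member 1: others sum to 42; max(0, 51 - 42) = 9.
Member 2: others sum to 36; max(0, 51 - 36) = 15.
Member 3: others sum to 60; max(0, 51 - 60) = 0.
Member 4: others sum to 57; max(0, 51 - 57) = 0.
Total collected = 9 + 15 + 0 + 0 = 24.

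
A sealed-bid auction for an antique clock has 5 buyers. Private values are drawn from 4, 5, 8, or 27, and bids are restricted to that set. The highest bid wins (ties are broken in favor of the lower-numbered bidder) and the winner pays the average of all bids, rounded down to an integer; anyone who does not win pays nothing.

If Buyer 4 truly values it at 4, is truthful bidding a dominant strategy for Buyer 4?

Check each profile of the others' bids and compare truth against every alternative bid.
Others bid (4, 4, 4, 4): truth gives 0, best alternative gives 0.
Others bid (4, 4, 4, 5): truth gives 0, best alternative gives 0.
Others bid (4, 4, 4, 8): truth gives 0, best alternative gives 0.
Others bid (4, 4, 4, 27): truth gives 0, best alternative gives 0.
Others bid (4, 4, 5, 4): truth gives 0, best alternative gives 0.
Others bid (4, 4, 5, 5): truth gives 0, best alternative gives 0.
(Remaining 250 profiles checked similarly; truth is weakly best in each.)
In every case the truthful bid is at least as good as any alternative, so it is a dominant strategy.

Yes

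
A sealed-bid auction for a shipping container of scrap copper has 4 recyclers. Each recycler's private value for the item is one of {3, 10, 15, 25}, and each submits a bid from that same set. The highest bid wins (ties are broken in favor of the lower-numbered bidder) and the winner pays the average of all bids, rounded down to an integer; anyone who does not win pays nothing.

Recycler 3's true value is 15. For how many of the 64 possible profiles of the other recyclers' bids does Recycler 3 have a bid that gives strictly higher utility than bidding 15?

12

Others bid (3, 3, 3): truth gives 9; bid 10 gives 11 > 9. Violating.
Others bid (3, 3, 10): truth gives 8; bid 10 gives 9 > 8. Violating.
Others bid (3, 3, 25): truth gives 0; bid 25 gives 1 > 0. Violating.
Others bid (3, 15, 3): truth gives 0; bid 25 gives 4 > 0. Violating.
Others bid (3, 3, 15): truth gives 6; no alternative beats it.
Others bid (3, 10, 3): truth gives 8; no alternative beats it.
(Checking all 64 profiles: 12 have a profitable deviation, 52 do not.)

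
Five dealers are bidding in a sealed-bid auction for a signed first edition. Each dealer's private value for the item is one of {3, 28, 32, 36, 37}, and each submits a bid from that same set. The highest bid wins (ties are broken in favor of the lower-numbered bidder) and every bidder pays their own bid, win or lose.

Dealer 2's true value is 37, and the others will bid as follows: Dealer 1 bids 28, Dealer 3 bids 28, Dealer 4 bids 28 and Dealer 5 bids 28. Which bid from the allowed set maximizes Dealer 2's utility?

32

Bid 3: loses but pays 3, utility -3.
Bid 28: loses but pays 28, utility -28.
Bid 32: wins, pays 32, utility 37 - 32 = 5.
Bid 36: wins, pays 36, utility 37 - 36 = 1.
Bid 37: wins, pays 37, utility 37 - 37 = 0.
The best choice is 32 with utility 5.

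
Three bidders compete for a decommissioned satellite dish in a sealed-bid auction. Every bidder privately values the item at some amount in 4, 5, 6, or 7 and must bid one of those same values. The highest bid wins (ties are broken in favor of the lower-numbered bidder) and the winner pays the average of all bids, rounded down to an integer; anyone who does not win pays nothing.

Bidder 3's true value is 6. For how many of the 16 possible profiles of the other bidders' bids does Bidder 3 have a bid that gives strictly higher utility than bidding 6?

Others bid (4, 6): truth gives 0; bid 7 gives 1 > 0. Violating.
Others bid (6, 4): truth gives 0; bid 7 gives 1 > 0. Violating.
Others bid (4, 4): truth gives 2; no alternative beats it.
Others bid (4, 5): truth gives 1; no alternative beats it.
(Checking all 16 profiles: 2 have a profitable deviation, 14 do not.)

2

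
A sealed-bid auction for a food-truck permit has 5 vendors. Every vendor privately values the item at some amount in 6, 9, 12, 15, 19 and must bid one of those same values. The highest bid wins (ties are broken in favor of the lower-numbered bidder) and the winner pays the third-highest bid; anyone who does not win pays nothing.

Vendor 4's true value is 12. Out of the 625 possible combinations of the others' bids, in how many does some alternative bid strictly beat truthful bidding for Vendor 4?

Others bid (6, 6, 6, 15): truth gives 0; bid 15 gives 6 > 0. Violating.
Others bid (6, 6, 6, 19): truth gives 0; bid 19 gives 6 > 0. Violating.
Others bid (6, 6, 9, 15): truth gives 0; bid 15 gives 3 > 0. Violating.
Others bid (6, 6, 9, 19): truth gives 0; bid 19 gives 3 > 0. Violating.
Others bid (6, 6, 6, 6): truth gives 6; no alternative beats it.
Others bid (6, 6, 6, 9): truth gives 6; no alternative beats it.
(Checking all 625 profiles: 64 have a profitable deviation, 561 do not.)

64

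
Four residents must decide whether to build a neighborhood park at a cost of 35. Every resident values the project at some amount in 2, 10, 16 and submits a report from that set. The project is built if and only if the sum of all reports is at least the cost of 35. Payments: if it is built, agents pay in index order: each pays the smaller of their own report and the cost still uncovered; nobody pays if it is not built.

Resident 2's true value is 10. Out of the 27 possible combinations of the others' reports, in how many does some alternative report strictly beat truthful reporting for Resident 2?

Others report (2, 16, 16): truth gives 0; report 2 gives 8 > 0. Violating.
Others report (10, 10, 16): truth gives 0; report 2 gives 8 > 0. Violating.
Others report (10, 16, 10): truth gives 0; report 2 gives 8 > 0. Violating.
Others report (10, 16, 16): truth gives 0; report 2 gives 8 > 0. Violating.
Others report (2, 2, 2): truth gives 0; no alternative beats it.
Others report (2, 2, 10): truth gives 0; no alternative beats it.
(Checking all 27 profiles: 10 have a profitable deviation, 17 do not.)

10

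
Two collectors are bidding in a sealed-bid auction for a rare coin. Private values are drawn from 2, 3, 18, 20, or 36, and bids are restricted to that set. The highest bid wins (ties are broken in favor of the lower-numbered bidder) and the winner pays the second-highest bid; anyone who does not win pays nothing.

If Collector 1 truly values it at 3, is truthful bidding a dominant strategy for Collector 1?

Yes

Check each profile of the others' bids and compare truth against every alternative bid.
Others bid (2): truth gives 1, best alternative gives 1.
Others bid (3): truth gives 0, best alternative gives 0.
Others bid (18): truth gives 0, best alternative gives 0.
Others bid (20): truth gives 0, best alternative gives 0.
Others bid (36): truth gives 0, best alternative gives 0.
In every case the truthful bid is at least as good as any alternative, so it is a dominant strategy.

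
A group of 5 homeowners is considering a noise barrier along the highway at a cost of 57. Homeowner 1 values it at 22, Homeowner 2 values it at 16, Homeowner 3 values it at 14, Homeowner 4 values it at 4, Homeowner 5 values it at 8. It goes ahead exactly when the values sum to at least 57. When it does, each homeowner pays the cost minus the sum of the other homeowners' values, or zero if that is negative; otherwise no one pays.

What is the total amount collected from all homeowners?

32

Total value 64 ≥ cost 57, so it is built.
Homeowner 1: others sum to 42; max(0, 57 - 42) = 15.
Homeowner 2: others sum to 48; max(0, 57 - 48) = 9.
Homeowner 3: others sum to 50; max(0, 57 - 50) = 7.
Homeowner 4: others sum to 60; max(0, 57 - 60) = 0.
Homeowner 5: others sum to 56; max(0, 57 - 56) = 1.
Total collected = 15 + 9 + 7 + 0 + 1 = 32.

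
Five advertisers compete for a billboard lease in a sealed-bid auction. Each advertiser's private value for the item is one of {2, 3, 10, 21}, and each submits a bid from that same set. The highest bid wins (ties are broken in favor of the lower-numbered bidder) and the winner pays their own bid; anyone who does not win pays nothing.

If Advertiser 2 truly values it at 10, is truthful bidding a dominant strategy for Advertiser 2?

No

Consider the case where Advertiser 1 bids 2, Advertiser 3 bids 2, Advertiser 4 bids 2 and Advertiser 5 bids 2.
Truthful bid 10: wins, pays 10, utility 10 - 10 = 0.
Bid 3 instead: wins, pays 3, utility 10 - 3 = 7.
Since 7 > 0, bidding 3 is strictly better here, so truthful bidding is not dominant.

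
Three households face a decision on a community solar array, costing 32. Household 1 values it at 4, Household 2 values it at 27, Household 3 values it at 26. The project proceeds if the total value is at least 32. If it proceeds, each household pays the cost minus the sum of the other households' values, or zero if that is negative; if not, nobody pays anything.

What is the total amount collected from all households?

3

Total value 57 ≥ cost 32, so it is built.
Household 1: others sum to 53; max(0, 32 - 53) = 0.
Household 2: others sum to 30; max(0, 32 - 30) = 2.
Household 3: others sum to 31; max(0, 32 - 31) = 1.
Total collected = 0 + 2 + 1 = 3.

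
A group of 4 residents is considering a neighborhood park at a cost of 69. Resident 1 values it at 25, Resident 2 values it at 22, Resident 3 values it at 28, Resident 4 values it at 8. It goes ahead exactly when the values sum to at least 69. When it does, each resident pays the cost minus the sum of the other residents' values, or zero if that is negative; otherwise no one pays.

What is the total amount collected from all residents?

33

Total value 83 ≥ cost 69, so it is built.
Resident 1: others sum to 58; max(0, 69 - 58) = 11.
Resident 2: others sum to 61; max(0, 69 - 61) = 8.
Resident 3: others sum to 55; max(0, 69 - 55) = 14.
Resident 4: others sum to 75; max(0, 69 - 75) = 0.
Total collected = 11 + 8 + 14 + 0 = 33.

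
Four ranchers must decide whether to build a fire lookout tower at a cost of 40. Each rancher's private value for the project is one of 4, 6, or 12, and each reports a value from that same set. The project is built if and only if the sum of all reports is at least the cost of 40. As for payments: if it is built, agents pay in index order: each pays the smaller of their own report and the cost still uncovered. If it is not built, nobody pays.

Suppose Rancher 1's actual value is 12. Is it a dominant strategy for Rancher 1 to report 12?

Consider the case where Rancher 2 reports 12, Rancher 3 reports 12 and Rancher 4 reports 12.
Truthful report 12: project built, pays 12, utility 12 - 12 = 0.
Report 4 instead: project built, pays 4, utility 12 - 4 = 8.
Since 8 > 0, reporting 4 is strictly better here, so truthful reporting is not dominant.

No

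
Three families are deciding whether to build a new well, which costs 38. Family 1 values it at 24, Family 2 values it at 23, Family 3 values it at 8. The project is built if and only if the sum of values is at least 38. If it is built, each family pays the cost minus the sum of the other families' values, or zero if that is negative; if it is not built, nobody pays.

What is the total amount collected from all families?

Total value 55 ≥ cost 38, so it is built.
Family 1: others sum to 31; max(0, 38 - 31) = 7.
Family 2: others sum to 32; max(0, 38 - 32) = 6.
Family 3: others sum to 47; max(0, 38 - 47) = 0.
Total collected = 7 + 6 + 0 = 13.

13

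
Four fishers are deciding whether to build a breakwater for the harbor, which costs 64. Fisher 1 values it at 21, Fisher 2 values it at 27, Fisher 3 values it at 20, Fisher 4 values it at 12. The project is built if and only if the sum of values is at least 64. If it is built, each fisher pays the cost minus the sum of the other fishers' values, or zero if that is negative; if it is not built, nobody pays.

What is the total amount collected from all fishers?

Total value 80 ≥ cost 64, so it is built.
Fisher 1: others sum to 59; max(0, 64 - 59) = 5.
Fisher 2: others sum to 53; max(0, 64 - 53) = 11.
Fisher 3: others sum to 60; max(0, 64 - 60) = 4.
Fisher 4: others sum to 68; max(0, 64 - 68) = 0.
Total collected = 5 + 11 + 4 + 0 = 20.

20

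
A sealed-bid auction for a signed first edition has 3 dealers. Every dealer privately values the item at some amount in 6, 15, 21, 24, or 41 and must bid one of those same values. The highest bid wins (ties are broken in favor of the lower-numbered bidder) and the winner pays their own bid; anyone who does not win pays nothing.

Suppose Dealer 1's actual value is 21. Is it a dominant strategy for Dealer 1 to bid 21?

No

Consider the case where Dealer 2 bids 6 and Dealer 3 bids 6.
Truthful bid 21: wins, pays 21, utility 21 - 21 = 0.
Bid 6 instead: wins, pays 6, utility 21 - 6 = 15.
Since 15 > 0, bidding 6 is strictly better here, so truthful bidding is not dominant.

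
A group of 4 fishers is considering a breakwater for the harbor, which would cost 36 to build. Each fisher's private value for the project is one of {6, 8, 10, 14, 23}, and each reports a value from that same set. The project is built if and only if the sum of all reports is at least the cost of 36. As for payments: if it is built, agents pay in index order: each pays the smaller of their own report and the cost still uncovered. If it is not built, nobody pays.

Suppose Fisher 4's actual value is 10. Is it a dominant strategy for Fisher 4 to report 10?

Check each profile of the others' reports and compare truth against every alternative report.
Others report (6, 8, 23): truth gives 10, best alternative gives 10.
Others report (6, 10, 23): truth gives 10, best alternative gives 10.
Others report (6, 14, 23): truth gives 10, best alternative gives 10.
Others report (6, 23, 8): truth gives 10, best alternative gives 10.
Others report (6, 23, 10): truth gives 10, best alternative gives 10.
Others report (6, 23, 14): truth gives 10, best alternative gives 10.
(Remaining 119 profiles checked similarly; truth is weakly best in each.)
In every case the truthful report is at least as good as any alternative, so it is a dominant strategy.

Yes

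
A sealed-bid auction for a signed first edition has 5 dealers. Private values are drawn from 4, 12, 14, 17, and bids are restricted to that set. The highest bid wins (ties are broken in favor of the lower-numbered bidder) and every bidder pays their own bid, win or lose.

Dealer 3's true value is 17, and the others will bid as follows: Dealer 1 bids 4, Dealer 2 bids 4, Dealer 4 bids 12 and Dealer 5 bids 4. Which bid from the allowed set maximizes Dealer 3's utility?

12

Bid 4: loses but pays 4, utility -4.
Bid 12: wins, pays 12, utility 17 - 12 = 5.
Bid 14: wins, pays 14, utility 17 - 14 = 3.
Bid 17: wins, pays 17, utility 17 - 17 = 0.
The best choice is 12 with utility 5.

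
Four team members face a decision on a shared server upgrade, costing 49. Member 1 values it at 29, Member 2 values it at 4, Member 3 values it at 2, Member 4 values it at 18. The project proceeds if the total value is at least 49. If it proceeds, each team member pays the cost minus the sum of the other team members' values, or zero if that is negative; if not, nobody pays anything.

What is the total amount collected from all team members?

39

Total value 53 ≥ cost 49, so it is built.
Member 1: others sum to 24; max(0, 49 - 24) = 25.
Member 2: others sum to 49; max(0, 49 - 49) = 0.
Member 3: others sum to 51; max(0, 49 - 51) = 0.
Member 4: others sum to 35; max(0, 49 - 35) = 14.
Total collected = 25 + 0 + 0 + 14 = 39.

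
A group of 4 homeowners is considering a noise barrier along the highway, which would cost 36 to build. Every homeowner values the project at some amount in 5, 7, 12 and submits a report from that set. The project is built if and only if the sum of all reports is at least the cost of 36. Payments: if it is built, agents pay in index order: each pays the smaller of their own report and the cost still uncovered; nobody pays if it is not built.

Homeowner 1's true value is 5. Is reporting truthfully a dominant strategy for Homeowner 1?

Check each profile of the others' reports and compare truth against every alternative report.
Others report (5, 12, 12): truth gives 0, best alternative gives -2.
Others report (7, 12, 12): truth gives 0, best alternative gives -2.
Others report (12, 5, 12): truth gives 0, best alternative gives -2.
Others report (12, 7, 12): truth gives 0, best alternative gives -2.
Others report (12, 12, 5): truth gives 0, best alternative gives -2.
Others report (12, 12, 7): truth gives 0, best alternative gives -2.
(Remaining 21 profiles checked similarly; truth is weakly best in each.)
In every case the truthful report is at least as good as any alternative, so it is a dominant strategy.

Yes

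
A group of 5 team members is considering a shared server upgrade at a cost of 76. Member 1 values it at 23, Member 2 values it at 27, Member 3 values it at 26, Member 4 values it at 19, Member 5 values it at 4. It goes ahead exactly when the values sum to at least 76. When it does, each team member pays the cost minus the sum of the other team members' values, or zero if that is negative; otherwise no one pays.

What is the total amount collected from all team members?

7

Total value 99 ≥ cost 76, so it is built.
Member 1: others sum to 76; max(0, 76 - 76) = 0.
Member 2: others sum to 72; max(0, 76 - 72) = 4.
Member 3: others sum to 73; max(0, 76 - 73) = 3.
Member 4: others sum to 80; max(0, 76 - 80) = 0.
Member 5: others sum to 95; max(0, 76 - 95) = 0.
Total collected = 0 + 4 + 3 + 0 + 0 = 7.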